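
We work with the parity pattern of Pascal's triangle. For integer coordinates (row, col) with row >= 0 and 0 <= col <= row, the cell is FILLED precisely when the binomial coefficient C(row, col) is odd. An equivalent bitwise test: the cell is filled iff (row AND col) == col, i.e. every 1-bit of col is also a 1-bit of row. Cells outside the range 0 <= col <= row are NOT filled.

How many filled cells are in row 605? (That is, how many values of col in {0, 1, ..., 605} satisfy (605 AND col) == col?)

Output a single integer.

605 in binary = 1001011101
popcount(605) = number of 1-bits in 1001011101 = 6
A col c satisfies (605 AND c) == c iff every set bit of c is also set in 605; each of the 6 set bits of 605 can independently be on or off in c.
count = 2^6 = 64

Answer: 64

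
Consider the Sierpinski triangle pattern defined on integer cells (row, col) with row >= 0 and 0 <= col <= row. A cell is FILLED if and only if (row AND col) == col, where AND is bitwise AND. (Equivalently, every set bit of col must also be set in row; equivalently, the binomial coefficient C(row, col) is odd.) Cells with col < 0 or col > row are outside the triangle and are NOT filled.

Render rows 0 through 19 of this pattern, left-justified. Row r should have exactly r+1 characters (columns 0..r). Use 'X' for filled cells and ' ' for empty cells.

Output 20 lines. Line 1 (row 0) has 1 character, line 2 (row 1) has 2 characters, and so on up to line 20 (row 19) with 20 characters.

Answer: X
XX
X X
XXXX
X   X
XX  XX
X X X X
XXXXXXXX
X       X
XX      XX
X X     X X
XXXX    XXXX
X   X   X   X
XX  XX  XX  XX
X X X X X X X X
XXXXXXXXXXXXXXXX
X               X
XX              XX
X X             X X
XXXX            XXXX

Derivation:
r0=0: X
r1=1: XX
r2=10: X X
r3=11: XXXX
r4=100: X   X
r5=101: XX  XX
r6=110: X X X X
r7=111: XXXXXXXX
r8=1000: X       X
r9=1001: XX      XX
r10=1010: X X     X X
r11=1011: XXXX    XXXX
r12=1100: X   X   X   X
r13=1101: XX  XX  XX  XX
r14=1110: X X X X X X X X
r15=1111: XXXXXXXXXXXXXXXX
r16=10000: X               X
r17=10001: XX              XX
r18=10010: X X             X X
r19=10011: XXXX            XXXX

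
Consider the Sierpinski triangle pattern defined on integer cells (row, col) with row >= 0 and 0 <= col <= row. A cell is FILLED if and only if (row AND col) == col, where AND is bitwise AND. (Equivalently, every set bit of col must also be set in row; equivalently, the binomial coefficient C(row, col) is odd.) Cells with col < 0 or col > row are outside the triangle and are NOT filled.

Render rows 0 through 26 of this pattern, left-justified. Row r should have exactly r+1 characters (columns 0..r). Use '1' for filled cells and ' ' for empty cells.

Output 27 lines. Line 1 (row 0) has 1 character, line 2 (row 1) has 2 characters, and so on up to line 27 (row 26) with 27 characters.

Answer: 1
11
1 1
1111
1   1
11  11
1 1 1 1
11111111
1       1
11      11
1 1     1 1
1111    1111
1   1   1   1
11  11  11  11
1 1 1 1 1 1 1 1
1111111111111111
1               1
11              11
1 1             1 1
1111            1111
1   1           1   1
11  11          11  11
1 1 1 1         1 1 1 1
11111111        11111111
1       1       1       1
11      11      11      11
1 1     1 1     1 1     1 1

Derivation:
r0=0: 1
r1=1: 11
r2=10: 1 1
r3=11: 1111
r4=100: 1   1
r5=101: 11  11
r6=110: 1 1 1 1
r7=111: 11111111
r8=1000: 1       1
r9=1001: 11      11
r10=1010: 1 1     1 1
r11=1011: 1111    1111
r12=1100: 1   1   1   1
r13=1101: 11  11  11  11
r14=1110: 1 1 1 1 1 1 1 1
r15=1111: 1111111111111111
r16=10000: 1               1
r17=10001: 11              11
r18=10010: 1 1             1 1
r19=10011: 1111            1111
r20=10100: 1   1           1   1
r21=10101: 11  11          11  11
r22=10110: 1 1 1 1         1 1 1 1
r23=10111: 11111111        11111111
r24=11000: 1       1       1       1
r25=11001: 11      11      11      11
r26=11010: 1 1     1 1     1 1     1 1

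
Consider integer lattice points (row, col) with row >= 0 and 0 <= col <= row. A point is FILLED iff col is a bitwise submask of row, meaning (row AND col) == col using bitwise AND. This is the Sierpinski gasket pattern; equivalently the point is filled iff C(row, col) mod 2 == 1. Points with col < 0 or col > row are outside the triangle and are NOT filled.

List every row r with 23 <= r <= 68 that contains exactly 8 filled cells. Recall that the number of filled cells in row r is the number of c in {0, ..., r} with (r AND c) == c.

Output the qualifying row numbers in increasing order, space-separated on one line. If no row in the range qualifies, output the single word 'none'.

Answer: 25 26 28 35 37 38 41 42 44 49 50 52 56 67

Derivation:
Row r has 2^popcount(r) filled cells, so we need popcount(r) = log2(8) = 3.
Scan r = 23..68 and keep those with exactly 3 one-bits:
r=23=10111 popcount=4 -> skip
r=24=11000 popcount=2 -> skip
r=25=11001 popcount=3 -> KEEP
r=26=11010 popcount=3 -> KEEP
r=27=11011 popcount=4 -> skip
r=28=11100 popcount=3 -> KEEP
r=29=11101 popcount=4 -> skip
r=30=11110 popcount=4 -> skip
r=31=11111 popcount=5 -> skip
r=32=100000 popcount=1 -> skip
r=33=100001 popcount=2 -> skip
r=34=100010 popcount=2 -> skip
r=35=100011 popcount=3 -> KEEP
r=36=100100 popcount=2 -> skip
r=37=100101 popcount=3 -> KEEP
r=38=100110 popcount=3 -> KEEP
r=39=100111 popcount=4 -> skip
r=40=101000 popcount=2 -> skip
r=41=101001 popcount=3 -> KEEP
r=42=101010 popcount=3 -> KEEP
r=43=101011 popcount=4 -> skip
r=44=101100 popcount=3 -> KEEP
r=45=101101 popcount=4 -> skip
r=46=101110 popcount=4 -> skip
r=47=101111 popcount=5 -> skip
r=48=110000 popcount=2 -> skip
r=49=110001 popcount=3 -> KEEP
r=50=110010 popcount=3 -> KEEP
r=51=110011 popcount=4 -> skip
r=52=110100 popcount=3 -> KEEP
r=53=110101 popcount=4 -> skip
r=54=110110 popcount=4 -> skip
r=55=110111 popcount=5 -> skip
r=56=111000 popcount=3 -> KEEP
r=57=111001 popcount=4 -> skip
r=58=111010 popcount=4 -> skip
r=59=111011 popcount=5 -> skip
r=60=111100 popcount=4 -> skip
r=61=111101 popcount=5 -> skip
r=62=111110 popcount=5 -> skip
r=63=111111 popcount=6 -> skip
r=64=1000000 popcount=1 -> skip
r=65=1000001 popcount=2 -> skip
r=66=1000010 popcount=2 -> skip
r=67=1000011 popcount=3 -> KEEP
r=68=1000100 popcount=2 -> skip
Kept rows: 25 26 28 35 37 38 41 42 44 49 50 52 56 67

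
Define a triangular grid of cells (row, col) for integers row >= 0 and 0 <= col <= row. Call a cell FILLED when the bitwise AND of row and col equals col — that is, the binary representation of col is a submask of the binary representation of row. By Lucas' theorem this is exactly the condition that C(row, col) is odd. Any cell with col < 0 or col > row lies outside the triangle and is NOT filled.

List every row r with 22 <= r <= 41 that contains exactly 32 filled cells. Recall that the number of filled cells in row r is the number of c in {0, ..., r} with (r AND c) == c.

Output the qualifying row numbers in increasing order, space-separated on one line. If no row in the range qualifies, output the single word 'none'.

Answer: 31

Derivation:
Row r has 2^popcount(r) filled cells, so we need popcount(r) = log2(32) = 5.
Scan r = 22..41 and keep those with exactly 5 one-bits:
r=22=10110 popcount=3 -> skip
r=23=10111 popcount=4 -> skip
r=24=11000 popcount=2 -> skip
r=25=11001 popcount=3 -> skip
r=26=11010 popcount=3 -> skip
r=27=11011 popcount=4 -> skip
r=28=11100 popcount=3 -> skip
r=29=11101 popcount=4 -> skip
r=30=11110 popcount=4 -> skip
r=31=11111 popcount=5 -> KEEP
r=32=100000 popcount=1 -> skip
r=33=100001 popcount=2 -> skip
r=34=100010 popcount=2 -> skip
r=35=100011 popcount=3 -> skip
r=36=100100 popcount=2 -> skip
r=37=100101 popcount=3 -> skip
r=38=100110 popcount=3 -> skip
r=39=100111 popcount=4 -> skip
r=40=101000 popcount=2 -> skip
r=41=101001 popcount=3 -> skip
Kept rows: 31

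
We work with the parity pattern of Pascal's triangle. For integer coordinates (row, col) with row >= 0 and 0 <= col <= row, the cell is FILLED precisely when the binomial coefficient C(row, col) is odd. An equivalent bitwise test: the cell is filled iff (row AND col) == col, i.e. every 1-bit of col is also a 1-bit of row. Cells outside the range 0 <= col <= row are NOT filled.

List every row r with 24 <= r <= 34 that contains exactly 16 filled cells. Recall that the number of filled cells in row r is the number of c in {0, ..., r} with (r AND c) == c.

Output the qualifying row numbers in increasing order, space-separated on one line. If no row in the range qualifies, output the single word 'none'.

Row r has 2^popcount(r) filled cells, so we need popcount(r) = log2(16) = 4.
Scan r = 24..34 and keep those with exactly 4 one-bits:
r=24=11000 popcount=2 -> skip
r=25=11001 popcount=3 -> skip
r=26=11010 popcount=3 -> skip
r=27=11011 popcount=4 -> KEEP
r=28=11100 popcount=3 -> skip
r=29=11101 popcount=4 -> KEEP
r=30=11110 popcount=4 -> KEEP
r=31=11111 popcount=5 -> skip
r=32=100000 popcount=1 -> skip
r=33=100001 popcount=2 -> skip
r=34=100010 popcount=2 -> skip
Kept rows: 27 29 30

Answer: 27 29 30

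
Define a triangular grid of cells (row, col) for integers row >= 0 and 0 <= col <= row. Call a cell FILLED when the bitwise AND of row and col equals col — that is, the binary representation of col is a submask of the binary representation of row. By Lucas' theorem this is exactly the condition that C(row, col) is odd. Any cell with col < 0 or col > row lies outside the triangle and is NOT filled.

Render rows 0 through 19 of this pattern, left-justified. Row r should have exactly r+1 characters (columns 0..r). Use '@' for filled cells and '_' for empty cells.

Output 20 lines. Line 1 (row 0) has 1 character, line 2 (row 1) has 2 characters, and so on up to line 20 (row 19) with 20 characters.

Answer: @
@@
@_@
@@@@
@___@
@@__@@
@_@_@_@
@@@@@@@@
@_______@
@@______@@
@_@_____@_@
@@@@____@@@@
@___@___@___@
@@__@@__@@__@@
@_@_@_@_@_@_@_@
@@@@@@@@@@@@@@@@
@_______________@
@@______________@@
@_@_____________@_@
@@@@____________@@@@

Derivation:
r0=0: @
r1=1: @@
r2=10: @_@
r3=11: @@@@
r4=100: @___@
r5=101: @@__@@
r6=110: @_@_@_@
r7=111: @@@@@@@@
r8=1000: @_______@
r9=1001: @@______@@
r10=1010: @_@_____@_@
r11=1011: @@@@____@@@@
r12=1100: @___@___@___@
r13=1101: @@__@@__@@__@@
r14=1110: @_@_@_@_@_@_@_@
r15=1111: @@@@@@@@@@@@@@@@
r16=10000: @_______________@
r17=10001: @@______________@@
r18=10010: @_@_____________@_@
r19=10011: @@@@____________@@@@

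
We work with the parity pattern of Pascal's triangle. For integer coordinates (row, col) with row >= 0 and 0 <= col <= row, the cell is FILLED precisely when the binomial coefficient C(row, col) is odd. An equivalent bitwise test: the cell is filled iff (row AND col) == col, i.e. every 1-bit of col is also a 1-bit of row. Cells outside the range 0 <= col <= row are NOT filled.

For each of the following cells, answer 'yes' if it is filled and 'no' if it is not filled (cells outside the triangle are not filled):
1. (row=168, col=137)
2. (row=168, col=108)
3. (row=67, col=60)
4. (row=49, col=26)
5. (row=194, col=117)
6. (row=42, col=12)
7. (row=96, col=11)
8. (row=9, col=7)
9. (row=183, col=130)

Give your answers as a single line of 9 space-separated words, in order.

Answer: no no no no no no no no yes

Derivation:
(168,137): row=0b10101000, col=0b10001001, row AND col = 0b10001000 = 136; 136 != 137 -> empty
(168,108): row=0b10101000, col=0b1101100, row AND col = 0b101000 = 40; 40 != 108 -> empty
(67,60): row=0b1000011, col=0b111100, row AND col = 0b0 = 0; 0 != 60 -> empty
(49,26): row=0b110001, col=0b11010, row AND col = 0b10000 = 16; 16 != 26 -> empty
(194,117): row=0b11000010, col=0b1110101, row AND col = 0b1000000 = 64; 64 != 117 -> empty
(42,12): row=0b101010, col=0b1100, row AND col = 0b1000 = 8; 8 != 12 -> empty
(96,11): row=0b1100000, col=0b1011, row AND col = 0b0 = 0; 0 != 11 -> empty
(9,7): row=0b1001, col=0b111, row AND col = 0b1 = 1; 1 != 7 -> empty
(183,130): row=0b10110111, col=0b10000010, row AND col = 0b10000010 = 130; 130 == 130 -> filled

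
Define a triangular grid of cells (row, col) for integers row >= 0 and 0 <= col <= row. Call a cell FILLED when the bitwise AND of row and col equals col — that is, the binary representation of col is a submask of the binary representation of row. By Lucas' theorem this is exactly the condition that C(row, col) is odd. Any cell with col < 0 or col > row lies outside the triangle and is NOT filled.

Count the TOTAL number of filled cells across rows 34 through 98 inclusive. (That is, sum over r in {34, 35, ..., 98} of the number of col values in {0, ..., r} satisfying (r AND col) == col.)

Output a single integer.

r34=100010 pc2: +4 =4
r35=100011 pc3: +8 =12
r36=100100 pc2: +4 =16
r37=100101 pc3: +8 =24
r38=100110 pc3: +8 =32
r39=100111 pc4: +16 =48
r40=101000 pc2: +4 =52
r41=101001 pc3: +8 =60
r42=101010 pc3: +8 =68
r43=101011 pc4: +16 =84
r44=101100 pc3: +8 =92
r45=101101 pc4: +16 =108
r46=101110 pc4: +16 =124
r47=101111 pc5: +32 =156
r48=110000 pc2: +4 =160
r49=110001 pc3: +8 =168
r50=110010 pc3: +8 =176
r51=110011 pc4: +16 =192
r52=110100 pc3: +8 =200
r53=110101 pc4: +16 =216
r54=110110 pc4: +16 =232
r55=110111 pc5: +32 =264
r56=111000 pc3: +8 =272
r57=111001 pc4: +16 =288
r58=111010 pc4: +16 =304
r59=111011 pc5: +32 =336
r60=111100 pc4: +16 =352
r61=111101 pc5: +32 =384
r62=111110 pc5: +32 =416
r63=111111 pc6: +64 =480
r64=1000000 pc1: +2 =482
r65=1000001 pc2: +4 =486
r66=1000010 pc2: +4 =490
r67=1000011 pc3: +8 =498
r68=1000100 pc2: +4 =502
r69=1000101 pc3: +8 =510
r70=1000110 pc3: +8 =518
r71=1000111 pc4: +16 =534
r72=1001000 pc2: +4 =538
r73=1001001 pc3: +8 =546
r74=1001010 pc3: +8 =554
r75=1001011 pc4: +16 =570
r76=1001100 pc3: +8 =578
r77=1001101 pc4: +16 =594
r78=1001110 pc4: +16 =610
r79=1001111 pc5: +32 =642
r80=1010000 pc2: +4 =646
r81=1010001 pc3: +8 =654
r82=1010010 pc3: +8 =662
r83=1010011 pc4: +16 =678
r84=1010100 pc3: +8 =686
r85=1010101 pc4: +16 =702
r86=1010110 pc4: +16 =718
r87=1010111 pc5: +32 =750
r88=1011000 pc3: +8 =758
r89=1011001 pc4: +16 =774
r90=1011010 pc4: +16 =790
r91=1011011 pc5: +32 =822
r92=1011100 pc4: +16 =838
r93=1011101 pc5: +32 =870
r94=1011110 pc5: +32 =902
r95=1011111 pc6: +64 =966
r96=1100000 pc2: +4 =970
r97=1100001 pc3: +8 =978
r98=1100010 pc3: +8 =986

Answer: 986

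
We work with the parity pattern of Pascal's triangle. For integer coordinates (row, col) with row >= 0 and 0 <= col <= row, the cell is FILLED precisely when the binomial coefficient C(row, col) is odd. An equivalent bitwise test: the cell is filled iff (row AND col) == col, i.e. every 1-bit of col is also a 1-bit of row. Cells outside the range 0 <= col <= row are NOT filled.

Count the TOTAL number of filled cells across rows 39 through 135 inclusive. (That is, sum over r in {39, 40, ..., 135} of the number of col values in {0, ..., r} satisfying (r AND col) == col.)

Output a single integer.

Answer: 1960

Derivation:
r39=100111 pc4: +16 =16
r40=101000 pc2: +4 =20
r41=101001 pc3: +8 =28
r42=101010 pc3: +8 =36
r43=101011 pc4: +16 =52
r44=101100 pc3: +8 =60
r45=101101 pc4: +16 =76
r46=101110 pc4: +16 =92
r47=101111 pc5: +32 =124
r48=110000 pc2: +4 =128
r49=110001 pc3: +8 =136
r50=110010 pc3: +8 =144
r51=110011 pc4: +16 =160
r52=110100 pc3: +8 =168
r53=110101 pc4: +16 =184
r54=110110 pc4: +16 =200
r55=110111 pc5: +32 =232
r56=111000 pc3: +8 =240
r57=111001 pc4: +16 =256
r58=111010 pc4: +16 =272
r59=111011 pc5: +32 =304
r60=111100 pc4: +16 =320
r61=111101 pc5: +32 =352
r62=111110 pc5: +32 =384
r63=111111 pc6: +64 =448
r64=1000000 pc1: +2 =450
r65=1000001 pc2: +4 =454
r66=1000010 pc2: +4 =458
r67=1000011 pc3: +8 =466
r68=1000100 pc2: +4 =470
r69=1000101 pc3: +8 =478
r70=1000110 pc3: +8 =486
r71=1000111 pc4: +16 =502
r72=1001000 pc2: +4 =506
r73=1001001 pc3: +8 =514
r74=1001010 pc3: +8 =522
r75=1001011 pc4: +16 =538
r76=1001100 pc3: +8 =546
r77=1001101 pc4: +16 =562
r78=1001110 pc4: +16 =578
r79=1001111 pc5: +32 =610
r80=1010000 pc2: +4 =614
r81=1010001 pc3: +8 =622
r82=1010010 pc3: +8 =630
r83=1010011 pc4: +16 =646
r84=1010100 pc3: +8 =654
r85=1010101 pc4: +16 =670
r86=1010110 pc4: +16 =686
r87=1010111 pc5: +32 =718
r88=1011000 pc3: +8 =726
r89=1011001 pc4: +16 =742
r90=1011010 pc4: +16 =758
r91=1011011 pc5: +32 =790
r92=1011100 pc4: +16 =806
r93=1011101 pc5: +32 =838
r94=1011110 pc5: +32 =870
r95=1011111 pc6: +64 =934
r96=1100000 pc2: +4 =938
r97=1100001 pc3: +8 =946
r98=1100010 pc3: +8 =954
r99=1100011 pc4: +16 =970
r100=1100100 pc3: +8 =978
r101=1100101 pc4: +16 =994
r102=1100110 pc4: +16 =1010
r103=1100111 pc5: +32 =1042
r104=1101000 pc3: +8 =1050
r105=1101001 pc4: +16 =1066
r106=1101010 pc4: +16 =1082
r107=1101011 pc5: +32 =1114
r108=1101100 pc4: +16 =1130
r109=1101101 pc5: +32 =1162
r110=1101110 pc5: +32 =1194
r111=1101111 pc6: +64 =1258
r112=1110000 pc3: +8 =1266
r113=1110001 pc4: +16 =1282
r114=1110010 pc4: +16 =1298
r115=1110011 pc5: +32 =1330
r116=1110100 pc4: +16 =1346
r117=1110101 pc5: +32 =1378
r118=1110110 pc5: +32 =1410
r119=1110111 pc6: +64 =1474
r120=1111000 pc4: +16 =1490
r121=1111001 pc5: +32 =1522
r122=1111010 pc5: +32 =1554
r123=1111011 pc6: +64 =1618
r124=1111100 pc5: +32 =1650
r125=1111101 pc6: +64 =1714
r126=1111110 pc6: +64 =1778
r127=1111111 pc7: +128 =1906
r128=10000000 pc1: +2 =1908
r129=10000001 pc2: +4 =1912
r130=10000010 pc2: +4 =1916
r131=10000011 pc3: +8 =1924
r132=10000100 pc2: +4 =1928
r133=10000101 pc3: +8 =1936
r134=10000110 pc3: +8 =1944
r135=10000111 pc4: +16 =1960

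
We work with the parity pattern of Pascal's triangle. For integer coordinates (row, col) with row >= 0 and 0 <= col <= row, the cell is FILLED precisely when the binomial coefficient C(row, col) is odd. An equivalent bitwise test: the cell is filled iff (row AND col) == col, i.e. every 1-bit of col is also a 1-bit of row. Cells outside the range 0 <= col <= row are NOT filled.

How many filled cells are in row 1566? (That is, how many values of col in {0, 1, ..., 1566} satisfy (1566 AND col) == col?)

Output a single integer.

1566 in binary = 11000011110
popcount(1566) = number of 1-bits in 11000011110 = 6
A col c satisfies (1566 AND c) == c iff every set bit of c is also set in 1566; each of the 6 set bits of 1566 can independently be on or off in c.
count = 2^6 = 64

Answer: 64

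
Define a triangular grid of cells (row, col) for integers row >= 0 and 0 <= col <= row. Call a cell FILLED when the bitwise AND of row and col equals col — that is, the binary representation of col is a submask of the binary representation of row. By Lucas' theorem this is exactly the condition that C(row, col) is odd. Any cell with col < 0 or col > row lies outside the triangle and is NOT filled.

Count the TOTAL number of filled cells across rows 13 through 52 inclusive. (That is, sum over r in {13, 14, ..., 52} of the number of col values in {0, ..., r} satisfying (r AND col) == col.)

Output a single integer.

r13=1101 pc3: +8 =8
r14=1110 pc3: +8 =16
r15=1111 pc4: +16 =32
r16=10000 pc1: +2 =34
r17=10001 pc2: +4 =38
r18=10010 pc2: +4 =42
r19=10011 pc3: +8 =50
r20=10100 pc2: +4 =54
r21=10101 pc3: +8 =62
r22=10110 pc3: +8 =70
r23=10111 pc4: +16 =86
r24=11000 pc2: +4 =90
r25=11001 pc3: +8 =98
r26=11010 pc3: +8 =106
r27=11011 pc4: +16 =122
r28=11100 pc3: +8 =130
r29=11101 pc4: +16 =146
r30=11110 pc4: +16 =162
r31=11111 pc5: +32 =194
r32=100000 pc1: +2 =196
r33=100001 pc2: +4 =200
r34=100010 pc2: +4 =204
r35=100011 pc3: +8 =212
r36=100100 pc2: +4 =216
r37=100101 pc3: +8 =224
r38=100110 pc3: +8 =232
r39=100111 pc4: +16 =248
r40=101000 pc2: +4 =252
r41=101001 pc3: +8 =260
r42=101010 pc3: +8 =268
r43=101011 pc4: +16 =284
r44=101100 pc3: +8 =292
r45=101101 pc4: +16 =308
r46=101110 pc4: +16 =324
r47=101111 pc5: +32 =356
r48=110000 pc2: +4 =360
r49=110001 pc3: +8 =368
r50=110010 pc3: +8 =376
r51=110011 pc4: +16 =392
r52=110100 pc3: +8 =400

Answer: 400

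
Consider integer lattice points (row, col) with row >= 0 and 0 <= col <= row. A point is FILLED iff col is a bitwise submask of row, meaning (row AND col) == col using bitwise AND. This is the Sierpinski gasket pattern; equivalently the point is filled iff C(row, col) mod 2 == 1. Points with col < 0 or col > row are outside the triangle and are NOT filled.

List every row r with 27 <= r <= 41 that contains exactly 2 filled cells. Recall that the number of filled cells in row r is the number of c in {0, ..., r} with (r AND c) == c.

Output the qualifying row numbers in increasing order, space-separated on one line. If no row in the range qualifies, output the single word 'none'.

Answer: 32

Derivation:
Row r has 2^popcount(r) filled cells, so we need popcount(r) = log2(2) = 1.
Scan r = 27..41 and keep those with exactly 1 one-bits:
r=27=11011 popcount=4 -> skip
r=28=11100 popcount=3 -> skip
r=29=11101 popcount=4 -> skip
r=30=11110 popcount=4 -> skip
r=31=11111 popcount=5 -> skip
r=32=100000 popcount=1 -> KEEP
r=33=100001 popcount=2 -> skip
r=34=100010 popcount=2 -> skip
r=35=100011 popcount=3 -> skip
r=36=100100 popcount=2 -> skip
r=37=100101 popcount=3 -> skip
r=38=100110 popcount=3 -> skip
r=39=100111 popcount=4 -> skip
r=40=101000 popcount=2 -> skip
r=41=101001 popcount=3 -> skip
Kept rows: 32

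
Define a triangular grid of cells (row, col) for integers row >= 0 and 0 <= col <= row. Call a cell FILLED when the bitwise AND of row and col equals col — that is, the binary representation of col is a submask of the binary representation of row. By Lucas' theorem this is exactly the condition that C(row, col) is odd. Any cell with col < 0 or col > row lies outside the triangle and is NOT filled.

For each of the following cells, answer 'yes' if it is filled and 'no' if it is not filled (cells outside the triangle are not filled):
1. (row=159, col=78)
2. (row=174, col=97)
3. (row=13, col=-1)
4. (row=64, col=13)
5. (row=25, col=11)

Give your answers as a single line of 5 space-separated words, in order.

Answer: no no no no no

Derivation:
(159,78): row=0b10011111, col=0b1001110, row AND col = 0b1110 = 14; 14 != 78 -> empty
(174,97): row=0b10101110, col=0b1100001, row AND col = 0b100000 = 32; 32 != 97 -> empty
(13,-1): col outside [0, 13] -> not filled
(64,13): row=0b1000000, col=0b1101, row AND col = 0b0 = 0; 0 != 13 -> empty
(25,11): row=0b11001, col=0b1011, row AND col = 0b1001 = 9; 9 != 11 -> empty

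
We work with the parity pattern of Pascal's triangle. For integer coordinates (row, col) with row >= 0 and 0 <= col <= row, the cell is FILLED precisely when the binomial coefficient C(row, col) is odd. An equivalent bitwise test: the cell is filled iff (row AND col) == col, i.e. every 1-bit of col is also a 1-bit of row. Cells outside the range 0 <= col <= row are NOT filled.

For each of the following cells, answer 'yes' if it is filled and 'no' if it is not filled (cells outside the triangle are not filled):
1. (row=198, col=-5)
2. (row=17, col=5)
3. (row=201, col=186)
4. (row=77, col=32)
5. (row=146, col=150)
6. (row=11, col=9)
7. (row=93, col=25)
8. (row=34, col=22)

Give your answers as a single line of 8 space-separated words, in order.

(198,-5): col outside [0, 198] -> not filled
(17,5): row=0b10001, col=0b101, row AND col = 0b1 = 1; 1 != 5 -> empty
(201,186): row=0b11001001, col=0b10111010, row AND col = 0b10001000 = 136; 136 != 186 -> empty
(77,32): row=0b1001101, col=0b100000, row AND col = 0b0 = 0; 0 != 32 -> empty
(146,150): col outside [0, 146] -> not filled
(11,9): row=0b1011, col=0b1001, row AND col = 0b1001 = 9; 9 == 9 -> filled
(93,25): row=0b1011101, col=0b11001, row AND col = 0b11001 = 25; 25 == 25 -> filled
(34,22): row=0b100010, col=0b10110, row AND col = 0b10 = 2; 2 != 22 -> empty

Answer: no no no no no yes yes no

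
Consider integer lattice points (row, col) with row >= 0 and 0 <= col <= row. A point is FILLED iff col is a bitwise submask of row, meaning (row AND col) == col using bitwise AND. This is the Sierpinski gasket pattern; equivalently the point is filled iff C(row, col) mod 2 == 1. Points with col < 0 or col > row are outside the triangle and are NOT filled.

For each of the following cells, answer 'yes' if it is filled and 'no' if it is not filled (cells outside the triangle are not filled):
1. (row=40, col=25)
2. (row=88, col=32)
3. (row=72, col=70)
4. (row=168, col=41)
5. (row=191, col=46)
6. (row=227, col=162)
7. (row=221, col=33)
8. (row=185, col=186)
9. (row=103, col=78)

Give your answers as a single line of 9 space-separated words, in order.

(40,25): row=0b101000, col=0b11001, row AND col = 0b1000 = 8; 8 != 25 -> empty
(88,32): row=0b1011000, col=0b100000, row AND col = 0b0 = 0; 0 != 32 -> empty
(72,70): row=0b1001000, col=0b1000110, row AND col = 0b1000000 = 64; 64 != 70 -> empty
(168,41): row=0b10101000, col=0b101001, row AND col = 0b101000 = 40; 40 != 41 -> empty
(191,46): row=0b10111111, col=0b101110, row AND col = 0b101110 = 46; 46 == 46 -> filled
(227,162): row=0b11100011, col=0b10100010, row AND col = 0b10100010 = 162; 162 == 162 -> filled
(221,33): row=0b11011101, col=0b100001, row AND col = 0b1 = 1; 1 != 33 -> empty
(185,186): col outside [0, 185] -> not filled
(103,78): row=0b1100111, col=0b1001110, row AND col = 0b1000110 = 70; 70 != 78 -> empty

Answer: no no no no yes yes no no no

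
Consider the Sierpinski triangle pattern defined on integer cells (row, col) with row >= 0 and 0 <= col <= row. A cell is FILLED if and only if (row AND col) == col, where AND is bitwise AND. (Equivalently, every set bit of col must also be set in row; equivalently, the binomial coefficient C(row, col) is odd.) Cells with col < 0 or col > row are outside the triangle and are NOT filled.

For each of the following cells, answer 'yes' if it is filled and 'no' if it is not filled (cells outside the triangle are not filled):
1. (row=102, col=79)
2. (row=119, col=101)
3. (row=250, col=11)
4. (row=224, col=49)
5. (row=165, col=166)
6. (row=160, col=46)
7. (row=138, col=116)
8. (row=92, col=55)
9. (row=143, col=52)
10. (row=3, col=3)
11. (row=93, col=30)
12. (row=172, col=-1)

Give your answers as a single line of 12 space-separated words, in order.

Answer: no yes no no no no no no no yes no no

Derivation:
(102,79): row=0b1100110, col=0b1001111, row AND col = 0b1000110 = 70; 70 != 79 -> empty
(119,101): row=0b1110111, col=0b1100101, row AND col = 0b1100101 = 101; 101 == 101 -> filled
(250,11): row=0b11111010, col=0b1011, row AND col = 0b1010 = 10; 10 != 11 -> empty
(224,49): row=0b11100000, col=0b110001, row AND col = 0b100000 = 32; 32 != 49 -> empty
(165,166): col outside [0, 165] -> not filled
(160,46): row=0b10100000, col=0b101110, row AND col = 0b100000 = 32; 32 != 46 -> empty
(138,116): row=0b10001010, col=0b1110100, row AND col = 0b0 = 0; 0 != 116 -> empty
(92,55): row=0b1011100, col=0b110111, row AND col = 0b10100 = 20; 20 != 55 -> empty
(143,52): row=0b10001111, col=0b110100, row AND col = 0b100 = 4; 4 != 52 -> empty
(3,3): row=0b11, col=0b11, row AND col = 0b11 = 3; 3 == 3 -> filled
(93,30): row=0b1011101, col=0b11110, row AND col = 0b11100 = 28; 28 != 30 -> empty
(172,-1): col outside [0, 172] -> not filled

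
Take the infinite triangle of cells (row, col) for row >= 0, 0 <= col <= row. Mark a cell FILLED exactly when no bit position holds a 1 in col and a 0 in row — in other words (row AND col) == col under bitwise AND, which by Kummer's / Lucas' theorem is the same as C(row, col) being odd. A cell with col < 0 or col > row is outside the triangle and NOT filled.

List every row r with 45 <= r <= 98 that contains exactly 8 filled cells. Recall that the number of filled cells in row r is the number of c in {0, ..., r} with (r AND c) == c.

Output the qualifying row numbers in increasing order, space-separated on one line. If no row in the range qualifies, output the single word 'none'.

Answer: 49 50 52 56 67 69 70 73 74 76 81 82 84 88 97 98

Derivation:
Row r has 2^popcount(r) filled cells, so we need popcount(r) = log2(8) = 3.
Scan r = 45..98 and keep those with exactly 3 one-bits:
r=45=101101 popcount=4 -> skip
r=46=101110 popcount=4 -> skip
r=47=101111 popcount=5 -> skip
r=48=110000 popcount=2 -> skip
r=49=110001 popcount=3 -> KEEP
r=50=110010 popcount=3 -> KEEP
r=51=110011 popcount=4 -> skip
r=52=110100 popcount=3 -> KEEP
r=53=110101 popcount=4 -> skip
r=54=110110 popcount=4 -> skip
r=55=110111 popcount=5 -> skip
r=56=111000 popcount=3 -> KEEP
r=57=111001 popcount=4 -> skip
r=58=111010 popcount=4 -> skip
r=59=111011 popcount=5 -> skip
r=60=111100 popcount=4 -> skip
r=61=111101 popcount=5 -> skip
r=62=111110 popcount=5 -> skip
r=63=111111 popcount=6 -> skip
r=64=1000000 popcount=1 -> skip
r=65=1000001 popcount=2 -> skip
r=66=1000010 popcount=2 -> skip
r=67=1000011 popcount=3 -> KEEP
r=68=1000100 popcount=2 -> skip
r=69=1000101 popcount=3 -> KEEP
r=70=1000110 popcount=3 -> KEEP
r=71=1000111 popcount=4 -> skip
r=72=1001000 popcount=2 -> skip
r=73=1001001 popcount=3 -> KEEP
r=74=1001010 popcount=3 -> KEEP
r=75=1001011 popcount=4 -> skip
r=76=1001100 popcount=3 -> KEEP
r=77=1001101 popcount=4 -> skip
r=78=1001110 popcount=4 -> skip
r=79=1001111 popcount=5 -> skip
r=80=1010000 popcount=2 -> skip
r=81=1010001 popcount=3 -> KEEP
r=82=1010010 popcount=3 -> KEEP
r=83=1010011 popcount=4 -> skip
r=84=1010100 popcount=3 -> KEEP
r=85=1010101 popcount=4 -> skip
r=86=1010110 popcount=4 -> skip
r=87=1010111 popcount=5 -> skip
r=88=1011000 popcount=3 -> KEEP
r=89=1011001 popcount=4 -> skip
r=90=1011010 popcount=4 -> skip
r=91=1011011 popcount=5 -> skip
r=92=1011100 popcount=4 -> skip
r=93=1011101 popcount=5 -> skip
r=94=1011110 popcount=5 -> skip
r=95=1011111 popcount=6 -> skip
r=96=1100000 popcount=2 -> skip
r=97=1100001 popcount=3 -> KEEP
r=98=1100010 popcount=3 -> KEEP
Kept rows: 49 50 52 56 67 69 70 73 74 76 81 82 84 88 97 98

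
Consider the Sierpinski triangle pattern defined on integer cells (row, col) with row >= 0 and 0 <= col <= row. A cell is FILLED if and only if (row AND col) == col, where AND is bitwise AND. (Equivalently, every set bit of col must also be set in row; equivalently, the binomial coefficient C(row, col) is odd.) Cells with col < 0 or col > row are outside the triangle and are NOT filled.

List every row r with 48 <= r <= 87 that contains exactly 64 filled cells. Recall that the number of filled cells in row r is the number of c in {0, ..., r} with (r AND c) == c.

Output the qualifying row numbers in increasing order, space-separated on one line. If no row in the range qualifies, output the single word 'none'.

Answer: 63

Derivation:
Row r has 2^popcount(r) filled cells, so we need popcount(r) = log2(64) = 6.
Scan r = 48..87 and keep those with exactly 6 one-bits:
r=48=110000 popcount=2 -> skip
r=49=110001 popcount=3 -> skip
r=50=110010 popcount=3 -> skip
r=51=110011 popcount=4 -> skip
r=52=110100 popcount=3 -> skip
r=53=110101 popcount=4 -> skip
r=54=110110 popcount=4 -> skip
r=55=110111 popcount=5 -> skip
r=56=111000 popcount=3 -> skip
r=57=111001 popcount=4 -> skip
r=58=111010 popcount=4 -> skip
r=59=111011 popcount=5 -> skip
r=60=111100 popcount=4 -> skip
r=61=111101 popcount=5 -> skip
r=62=111110 popcount=5 -> skip
r=63=111111 popcount=6 -> KEEP
r=64=1000000 popcount=1 -> skip
r=65=1000001 popcount=2 -> skip
r=66=1000010 popcount=2 -> skip
r=67=1000011 popcount=3 -> skip
r=68=1000100 popcount=2 -> skip
r=69=1000101 popcount=3 -> skip
r=70=1000110 popcount=3 -> skip
r=71=1000111 popcount=4 -> skip
r=72=1001000 popcount=2 -> skip
r=73=1001001 popcount=3 -> skip
r=74=1001010 popcount=3 -> skip
r=75=1001011 popcount=4 -> skip
r=76=1001100 popcount=3 -> skip
r=77=1001101 popcount=4 -> skip
r=78=1001110 popcount=4 -> skip
r=79=1001111 popcount=5 -> skip
r=80=1010000 popcount=2 -> skip
r=81=1010001 popcount=3 -> skip
r=82=1010010 popcount=3 -> skip
r=83=1010011 popcount=4 -> skip
r=84=1010100 popcount=3 -> skip
r=85=1010101 popcount=4 -> skip
r=86=1010110 popcount=4 -> skip
r=87=1010111 popcount=5 -> skip
Kept rows: 63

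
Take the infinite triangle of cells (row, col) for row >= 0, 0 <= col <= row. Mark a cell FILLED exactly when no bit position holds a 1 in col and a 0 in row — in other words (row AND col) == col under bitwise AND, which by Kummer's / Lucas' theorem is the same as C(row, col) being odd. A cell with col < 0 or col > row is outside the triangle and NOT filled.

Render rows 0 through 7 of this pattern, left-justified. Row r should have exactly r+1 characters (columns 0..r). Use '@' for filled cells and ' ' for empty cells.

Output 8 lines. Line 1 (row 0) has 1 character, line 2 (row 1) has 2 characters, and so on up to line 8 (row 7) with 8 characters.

r0=0: @
r1=1: @@
r2=10: @ @
r3=11: @@@@
r4=100: @   @
r5=101: @@  @@
r6=110: @ @ @ @
r7=111: @@@@@@@@

Answer: @
@@
@ @
@@@@
@   @
@@  @@
@ @ @ @
@@@@@@@@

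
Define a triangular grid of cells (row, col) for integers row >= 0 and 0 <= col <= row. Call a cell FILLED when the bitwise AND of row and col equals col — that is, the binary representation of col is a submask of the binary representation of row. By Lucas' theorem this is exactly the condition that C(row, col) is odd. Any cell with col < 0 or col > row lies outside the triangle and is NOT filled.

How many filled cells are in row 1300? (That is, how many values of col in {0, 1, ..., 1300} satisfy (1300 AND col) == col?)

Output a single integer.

Answer: 16

Derivation:
1300 in binary = 10100010100
popcount(1300) = number of 1-bits in 10100010100 = 4
A col c satisfies (1300 AND c) == c iff every set bit of c is also set in 1300; each of the 4 set bits of 1300 can independently be on or off in c.
count = 2^4 = 16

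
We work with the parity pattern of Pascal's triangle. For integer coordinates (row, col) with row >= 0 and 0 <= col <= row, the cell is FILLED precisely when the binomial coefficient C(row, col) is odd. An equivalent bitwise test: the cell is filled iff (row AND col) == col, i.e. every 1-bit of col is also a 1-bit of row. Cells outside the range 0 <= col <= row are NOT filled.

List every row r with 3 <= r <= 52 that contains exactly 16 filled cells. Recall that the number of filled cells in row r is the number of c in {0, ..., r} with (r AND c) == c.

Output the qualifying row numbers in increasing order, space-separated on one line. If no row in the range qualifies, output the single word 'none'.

Answer: 15 23 27 29 30 39 43 45 46 51

Derivation:
Row r has 2^popcount(r) filled cells, so we need popcount(r) = log2(16) = 4.
Scan r = 3..52 and keep those with exactly 4 one-bits:
r=3=11 popcount=2 -> skip
r=4=100 popcount=1 -> skip
r=5=101 popcount=2 -> skip
r=6=110 popcount=2 -> skip
r=7=111 popcount=3 -> skip
r=8=1000 popcount=1 -> skip
r=9=1001 popcount=2 -> skip
r=10=1010 popcount=2 -> skip
r=11=1011 popcount=3 -> skip
r=12=1100 popcount=2 -> skip
r=13=1101 popcount=3 -> skip
r=14=1110 popcount=3 -> skip
r=15=1111 popcount=4 -> KEEP
r=16=10000 popcount=1 -> skip
r=17=10001 popcount=2 -> skip
r=18=10010 popcount=2 -> skip
r=19=10011 popcount=3 -> skip
r=20=10100 popcount=2 -> skip
r=21=10101 popcount=3 -> skip
r=22=10110 popcount=3 -> skip
r=23=10111 popcount=4 -> KEEP
r=24=11000 popcount=2 -> skip
r=25=11001 popcount=3 -> skip
r=26=11010 popcount=3 -> skip
r=27=11011 popcount=4 -> KEEP
r=28=11100 popcount=3 -> skip
r=29=11101 popcount=4 -> KEEP
r=30=11110 popcount=4 -> KEEP
r=31=11111 popcount=5 -> skip
r=32=100000 popcount=1 -> skip
r=33=100001 popcount=2 -> skip
r=34=100010 popcount=2 -> skip
r=35=100011 popcount=3 -> skip
r=36=100100 popcount=2 -> skip
r=37=100101 popcount=3 -> skip
r=38=100110 popcount=3 -> skip
r=39=100111 popcount=4 -> KEEP
r=40=101000 popcount=2 -> skip
r=41=101001 popcount=3 -> skip
r=42=101010 popcount=3 -> skip
r=43=101011 popcount=4 -> KEEP
r=44=101100 popcount=3 -> skip
r=45=101101 popcount=4 -> KEEP
r=46=101110 popcount=4 -> KEEP
r=47=101111 popcount=5 -> skip
r=48=110000 popcount=2 -> skip
r=49=110001 popcount=3 -> skip
r=50=110010 popcount=3 -> skip
r=51=110011 popcount=4 -> KEEP
r=52=110100 popcount=3 -> skip
Kept rows: 15 23 27 29 30 39 43 45 46 51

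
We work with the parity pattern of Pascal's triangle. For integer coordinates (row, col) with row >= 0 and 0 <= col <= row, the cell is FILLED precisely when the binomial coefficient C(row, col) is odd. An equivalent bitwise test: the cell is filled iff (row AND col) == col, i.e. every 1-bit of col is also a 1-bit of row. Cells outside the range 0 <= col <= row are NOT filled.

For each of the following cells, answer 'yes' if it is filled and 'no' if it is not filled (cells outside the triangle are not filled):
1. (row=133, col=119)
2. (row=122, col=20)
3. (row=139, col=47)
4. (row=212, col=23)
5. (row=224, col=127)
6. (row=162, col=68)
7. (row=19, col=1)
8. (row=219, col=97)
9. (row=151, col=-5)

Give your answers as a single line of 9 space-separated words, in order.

Answer: no no no no no no yes no no

Derivation:
(133,119): row=0b10000101, col=0b1110111, row AND col = 0b101 = 5; 5 != 119 -> empty
(122,20): row=0b1111010, col=0b10100, row AND col = 0b10000 = 16; 16 != 20 -> empty
(139,47): row=0b10001011, col=0b101111, row AND col = 0b1011 = 11; 11 != 47 -> empty
(212,23): row=0b11010100, col=0b10111, row AND col = 0b10100 = 20; 20 != 23 -> empty
(224,127): row=0b11100000, col=0b1111111, row AND col = 0b1100000 = 96; 96 != 127 -> empty
(162,68): row=0b10100010, col=0b1000100, row AND col = 0b0 = 0; 0 != 68 -> empty
(19,1): row=0b10011, col=0b1, row AND col = 0b1 = 1; 1 == 1 -> filled
(219,97): row=0b11011011, col=0b1100001, row AND col = 0b1000001 = 65; 65 != 97 -> empty
(151,-5): col outside [0, 151] -> not filled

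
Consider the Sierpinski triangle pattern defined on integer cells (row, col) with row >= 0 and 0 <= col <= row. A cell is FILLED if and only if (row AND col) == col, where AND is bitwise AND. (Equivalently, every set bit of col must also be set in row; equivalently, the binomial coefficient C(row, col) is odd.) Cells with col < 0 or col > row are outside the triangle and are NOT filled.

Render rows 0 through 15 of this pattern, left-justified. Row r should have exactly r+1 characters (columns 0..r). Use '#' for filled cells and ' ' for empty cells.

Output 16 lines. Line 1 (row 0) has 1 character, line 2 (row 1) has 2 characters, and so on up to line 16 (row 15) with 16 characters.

Answer: #
##
# #
####
#   #
##  ##
# # # #
########
#       #
##      ##
# #     # #
####    ####
#   #   #   #
##  ##  ##  ##
# # # # # # # #
################

Derivation:
r0=0: #
r1=1: ##
r2=10: # #
r3=11: ####
r4=100: #   #
r5=101: ##  ##
r6=110: # # # #
r7=111: ########
r8=1000: #       #
r9=1001: ##      ##
r10=1010: # #     # #
r11=1011: ####    ####
r12=1100: #   #   #   #
r13=1101: ##  ##  ##  ##
r14=1110: # # # # # # # #
r15=1111: ################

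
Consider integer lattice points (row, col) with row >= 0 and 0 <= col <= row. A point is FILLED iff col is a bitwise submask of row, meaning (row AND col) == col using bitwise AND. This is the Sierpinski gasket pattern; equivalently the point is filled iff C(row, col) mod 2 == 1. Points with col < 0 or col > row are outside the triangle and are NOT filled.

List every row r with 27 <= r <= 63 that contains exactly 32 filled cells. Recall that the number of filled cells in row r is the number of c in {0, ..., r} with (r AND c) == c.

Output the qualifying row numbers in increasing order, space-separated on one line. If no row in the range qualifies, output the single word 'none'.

Answer: 31 47 55 59 61 62

Derivation:
Row r has 2^popcount(r) filled cells, so we need popcount(r) = log2(32) = 5.
Scan r = 27..63 and keep those with exactly 5 one-bits:
r=27=11011 popcount=4 -> skip
r=28=11100 popcount=3 -> skip
r=29=11101 popcount=4 -> skip
r=30=11110 popcount=4 -> skip
r=31=11111 popcount=5 -> KEEP
r=32=100000 popcount=1 -> skip
r=33=100001 popcount=2 -> skip
r=34=100010 popcount=2 -> skip
r=35=100011 popcount=3 -> skip
r=36=100100 popcount=2 -> skip
r=37=100101 popcount=3 -> skip
r=38=100110 popcount=3 -> skip
r=39=100111 popcount=4 -> skip
r=40=101000 popcount=2 -> skip
r=41=101001 popcount=3 -> skip
r=42=101010 popcount=3 -> skip
r=43=101011 popcount=4 -> skip
r=44=101100 popcount=3 -> skip
r=45=101101 popcount=4 -> skip
r=46=101110 popcount=4 -> skip
r=47=101111 popcount=5 -> KEEP
r=48=110000 popcount=2 -> skip
r=49=110001 popcount=3 -> skip
r=50=110010 popcount=3 -> skip
r=51=110011 popcount=4 -> skip
r=52=110100 popcount=3 -> skip
r=53=110101 popcount=4 -> skip
r=54=110110 popcount=4 -> skip
r=55=110111 popcount=5 -> KEEP
r=56=111000 popcount=3 -> skip
r=57=111001 popcount=4 -> skip
r=58=111010 popcount=4 -> skip
r=59=111011 popcount=5 -> KEEP
r=60=111100 popcount=4 -> skip
r=61=111101 popcount=5 -> KEEP
r=62=111110 popcount=5 -> KEEP
r=63=111111 popcount=6 -> skip
Kept rows: 31 47 55 59 61 62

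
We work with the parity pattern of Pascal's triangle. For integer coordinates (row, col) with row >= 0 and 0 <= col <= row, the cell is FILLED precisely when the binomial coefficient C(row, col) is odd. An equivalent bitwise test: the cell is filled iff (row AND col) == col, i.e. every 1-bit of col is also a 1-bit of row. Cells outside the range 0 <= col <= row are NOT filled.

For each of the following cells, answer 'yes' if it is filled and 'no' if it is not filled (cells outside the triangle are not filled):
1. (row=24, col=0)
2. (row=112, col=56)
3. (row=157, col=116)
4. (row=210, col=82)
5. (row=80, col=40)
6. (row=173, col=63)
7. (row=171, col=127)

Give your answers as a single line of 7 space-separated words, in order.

(24,0): row=0b11000, col=0b0, row AND col = 0b0 = 0; 0 == 0 -> filled
(112,56): row=0b1110000, col=0b111000, row AND col = 0b110000 = 48; 48 != 56 -> empty
(157,116): row=0b10011101, col=0b1110100, row AND col = 0b10100 = 20; 20 != 116 -> empty
(210,82): row=0b11010010, col=0b1010010, row AND col = 0b1010010 = 82; 82 == 82 -> filled
(80,40): row=0b1010000, col=0b101000, row AND col = 0b0 = 0; 0 != 40 -> empty
(173,63): row=0b10101101, col=0b111111, row AND col = 0b101101 = 45; 45 != 63 -> empty
(171,127): row=0b10101011, col=0b1111111, row AND col = 0b101011 = 43; 43 != 127 -> empty

Answer: yes no no yes no no no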